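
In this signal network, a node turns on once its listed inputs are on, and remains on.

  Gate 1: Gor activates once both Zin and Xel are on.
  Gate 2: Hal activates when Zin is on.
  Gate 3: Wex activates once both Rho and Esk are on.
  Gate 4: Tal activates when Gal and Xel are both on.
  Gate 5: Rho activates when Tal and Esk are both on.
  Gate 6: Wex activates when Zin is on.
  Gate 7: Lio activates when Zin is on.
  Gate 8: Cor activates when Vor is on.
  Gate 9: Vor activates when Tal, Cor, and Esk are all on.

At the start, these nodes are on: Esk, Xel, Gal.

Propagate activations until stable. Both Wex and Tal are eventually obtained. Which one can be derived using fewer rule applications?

Tal: Gal and Xel are on, so Tal activates (Gate 4). [1 rule application]
Wex: Gate 4: Gal and Xel on → Tal on. Gate 5: Tal and Esk on → Rho on. Gate 3: Rho and Esk on → Wex on. [3 rule applications]
Tal needs fewer.

Tal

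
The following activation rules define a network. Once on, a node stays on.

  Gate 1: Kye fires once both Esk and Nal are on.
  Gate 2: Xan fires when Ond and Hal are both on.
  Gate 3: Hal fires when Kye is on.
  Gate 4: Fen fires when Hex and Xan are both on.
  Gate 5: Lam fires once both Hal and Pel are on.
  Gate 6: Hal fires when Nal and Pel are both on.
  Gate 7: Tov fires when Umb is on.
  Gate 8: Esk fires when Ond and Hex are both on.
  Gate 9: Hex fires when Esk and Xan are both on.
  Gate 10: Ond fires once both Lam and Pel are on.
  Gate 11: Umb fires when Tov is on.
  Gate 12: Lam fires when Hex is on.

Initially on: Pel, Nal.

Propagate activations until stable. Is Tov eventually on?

No

Tov would need Umb (Gate 7), but Umb never turns on.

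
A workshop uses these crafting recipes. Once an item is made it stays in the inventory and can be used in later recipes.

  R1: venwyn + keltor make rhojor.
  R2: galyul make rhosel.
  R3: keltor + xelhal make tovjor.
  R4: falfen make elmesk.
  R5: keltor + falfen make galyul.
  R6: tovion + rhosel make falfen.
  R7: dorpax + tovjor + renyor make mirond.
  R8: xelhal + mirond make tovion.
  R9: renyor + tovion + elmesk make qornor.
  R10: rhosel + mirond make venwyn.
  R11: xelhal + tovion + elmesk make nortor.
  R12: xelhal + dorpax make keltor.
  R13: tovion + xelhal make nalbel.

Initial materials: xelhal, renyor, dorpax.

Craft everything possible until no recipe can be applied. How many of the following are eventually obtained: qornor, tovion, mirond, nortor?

Using R12, xelhal and dorpax make keltor.
Using R3, keltor and xelhal make tovjor.
Using R7, dorpax, tovjor, and renyor make mirond.
xelhal + mirond → tovion (R8).
qornor would need renyor, tovion, and elmesk (R9), but elmesk is never obtained.
tovion: reached.
mirond: reached.
nortor would need xelhal, tovion, and elmesk (R11), but elmesk is never obtained.
Reached: tovion and mirond — 2 of the 4.

2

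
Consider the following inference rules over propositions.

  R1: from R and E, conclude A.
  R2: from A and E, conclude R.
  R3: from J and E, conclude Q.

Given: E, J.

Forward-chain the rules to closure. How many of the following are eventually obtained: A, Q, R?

J and E hold, so Q follows (R3).
A would need R and E (R1), but R is never established.
Q: reached.
R would need A and E (R2), but A is never established.
Reached: Q — 1 of the 3.

1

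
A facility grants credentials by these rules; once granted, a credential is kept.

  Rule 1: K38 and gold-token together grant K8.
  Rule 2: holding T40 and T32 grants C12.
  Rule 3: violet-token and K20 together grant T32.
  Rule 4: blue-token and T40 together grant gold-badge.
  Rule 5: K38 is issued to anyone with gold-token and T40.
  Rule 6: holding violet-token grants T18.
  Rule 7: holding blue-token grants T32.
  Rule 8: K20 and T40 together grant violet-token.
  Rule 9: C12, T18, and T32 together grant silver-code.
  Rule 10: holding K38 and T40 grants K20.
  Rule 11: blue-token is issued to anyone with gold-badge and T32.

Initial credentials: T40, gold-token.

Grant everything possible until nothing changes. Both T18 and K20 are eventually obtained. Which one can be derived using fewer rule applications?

K20

K20: Holding gold-token and T40 grants K38 (Rule 5). Holding K38 and T40 grants K20 (Rule 10). [2 rule applications]
T18: Holding gold-token and T40 grants K38 (Rule 5). Holding K38 and T40 grants K20 (Rule 10). Holding K20 and T40 grants violet-token (Rule 8). Holding violet-token grants T18 (Rule 6). [4 rule applications]
K20 needs fewer.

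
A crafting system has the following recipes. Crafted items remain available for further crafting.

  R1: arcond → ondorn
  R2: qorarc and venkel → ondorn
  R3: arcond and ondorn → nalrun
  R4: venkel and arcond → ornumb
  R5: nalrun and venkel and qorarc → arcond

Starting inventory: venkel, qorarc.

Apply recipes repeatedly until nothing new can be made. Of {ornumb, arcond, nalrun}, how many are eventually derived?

ornumb would need venkel and arcond (R4), but arcond is never obtained.
arcond would need nalrun, venkel, and qorarc (R5), but nalrun is never obtained.
nalrun would need arcond and ondorn (R3), but arcond is never obtained.
None of the 3 are reached.

0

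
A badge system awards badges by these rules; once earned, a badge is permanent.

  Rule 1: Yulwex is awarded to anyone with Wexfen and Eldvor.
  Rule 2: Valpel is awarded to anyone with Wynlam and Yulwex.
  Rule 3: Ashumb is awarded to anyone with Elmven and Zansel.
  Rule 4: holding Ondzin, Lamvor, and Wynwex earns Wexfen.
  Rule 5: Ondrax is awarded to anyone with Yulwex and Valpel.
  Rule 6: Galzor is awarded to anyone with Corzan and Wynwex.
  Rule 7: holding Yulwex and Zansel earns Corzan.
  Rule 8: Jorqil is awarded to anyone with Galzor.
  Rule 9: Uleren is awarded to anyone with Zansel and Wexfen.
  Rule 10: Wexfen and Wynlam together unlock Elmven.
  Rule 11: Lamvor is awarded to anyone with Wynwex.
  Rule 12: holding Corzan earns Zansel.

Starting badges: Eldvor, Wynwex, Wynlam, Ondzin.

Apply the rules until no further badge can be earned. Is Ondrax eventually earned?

Yes

With Wynwex, Lamvor is earned (Rule 11).
With Ondzin, Lamvor, and Wynwex, Wexfen is earned (Rule 4).
With Wexfen and Eldvor, Yulwex is earned (Rule 1).
With Wynlam and Yulwex, Valpel is earned (Rule 2).
With Yulwex and Valpel, Ondrax is earned (Rule 5).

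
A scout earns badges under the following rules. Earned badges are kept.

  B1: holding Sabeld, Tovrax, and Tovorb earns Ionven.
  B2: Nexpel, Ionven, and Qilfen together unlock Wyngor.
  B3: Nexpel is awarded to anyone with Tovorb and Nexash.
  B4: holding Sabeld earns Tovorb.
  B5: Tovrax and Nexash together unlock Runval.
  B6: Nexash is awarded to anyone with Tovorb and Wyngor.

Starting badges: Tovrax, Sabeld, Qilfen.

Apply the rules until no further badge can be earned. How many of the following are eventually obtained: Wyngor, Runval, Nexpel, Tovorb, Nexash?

With Sabeld, Tovorb is earned (B4).
Wyngor would need Nexpel, Ionven, and Qilfen (B2), but Nexpel is never earned.
Runval would need Tovrax and Nexash (B5), but Nexash is never earned.
Nexpel would need Tovorb and Nexash (B3), but Nexash is never earned.
Tovorb: reached.
Nexash would need Tovorb and Wyngor (B6), but Wyngor is never earned.
Reached: Tovorb — 1 of the 5.

1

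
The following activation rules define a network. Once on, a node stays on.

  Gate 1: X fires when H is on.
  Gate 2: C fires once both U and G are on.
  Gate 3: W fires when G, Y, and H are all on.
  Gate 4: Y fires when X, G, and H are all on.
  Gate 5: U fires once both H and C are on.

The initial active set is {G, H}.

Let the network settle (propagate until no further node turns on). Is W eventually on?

Yes

H is on, so X fires (Gate 1).
Gate 4: X, G, and H on → Y on.
G, Y, and H are on, so W fires (Gate 3).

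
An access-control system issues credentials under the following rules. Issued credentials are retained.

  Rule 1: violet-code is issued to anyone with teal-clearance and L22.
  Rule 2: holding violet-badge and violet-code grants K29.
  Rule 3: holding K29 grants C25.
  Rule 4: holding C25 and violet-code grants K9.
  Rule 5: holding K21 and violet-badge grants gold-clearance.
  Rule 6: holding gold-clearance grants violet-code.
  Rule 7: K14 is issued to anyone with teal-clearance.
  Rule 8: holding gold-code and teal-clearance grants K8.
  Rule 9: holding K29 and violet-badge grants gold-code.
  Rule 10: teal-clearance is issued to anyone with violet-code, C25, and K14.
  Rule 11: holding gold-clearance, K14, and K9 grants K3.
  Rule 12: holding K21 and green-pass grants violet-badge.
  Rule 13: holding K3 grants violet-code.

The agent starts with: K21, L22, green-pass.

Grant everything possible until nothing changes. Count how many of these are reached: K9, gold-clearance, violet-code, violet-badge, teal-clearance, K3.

Holding K21 and green-pass grants violet-badge (Rule 12).
Holding K21 and violet-badge grants gold-clearance (Rule 5).
Holding gold-clearance grants violet-code (Rule 6).
Holding violet-badge and violet-code grants K29 (Rule 2).
Holding K29 grants C25 (Rule 3).
Holding C25 and violet-code grants K9 (Rule 4).
K9: reached.
gold-clearance: reached.
violet-code: reached.
violet-badge: reached.
teal-clearance would need violet-code, C25, and K14 (Rule 10), but K14 is never granted.
K3 would need gold-clearance, K14, and K9 (Rule 11), but K14 is never granted.
Reached: K9, gold-clearance, violet-code, and violet-badge — 4 of the 6.

4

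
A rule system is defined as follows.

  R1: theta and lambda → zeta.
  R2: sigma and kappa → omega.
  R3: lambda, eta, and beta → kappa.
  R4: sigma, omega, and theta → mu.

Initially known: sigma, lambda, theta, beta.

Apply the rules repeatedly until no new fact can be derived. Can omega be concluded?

No

omega would need sigma and kappa (R2), but kappa is never established.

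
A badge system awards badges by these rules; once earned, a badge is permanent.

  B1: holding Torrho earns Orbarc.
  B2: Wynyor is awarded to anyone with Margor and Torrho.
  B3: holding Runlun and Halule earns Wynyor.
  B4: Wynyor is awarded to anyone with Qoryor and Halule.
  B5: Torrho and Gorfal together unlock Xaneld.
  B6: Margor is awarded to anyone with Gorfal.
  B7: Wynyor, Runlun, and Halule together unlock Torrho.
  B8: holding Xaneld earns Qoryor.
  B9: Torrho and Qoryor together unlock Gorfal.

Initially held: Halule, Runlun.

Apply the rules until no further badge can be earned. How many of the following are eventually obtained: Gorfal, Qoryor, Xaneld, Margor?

0

Gorfal would need Torrho and Qoryor (B9), but Qoryor is never earned.
Qoryor would need Xaneld (B8), but Xaneld is never earned.
Xaneld would need Torrho and Gorfal (B5), but Gorfal is never earned.
Margor would need Gorfal (B6), but Gorfal is never earned.
None of the 4 are reached.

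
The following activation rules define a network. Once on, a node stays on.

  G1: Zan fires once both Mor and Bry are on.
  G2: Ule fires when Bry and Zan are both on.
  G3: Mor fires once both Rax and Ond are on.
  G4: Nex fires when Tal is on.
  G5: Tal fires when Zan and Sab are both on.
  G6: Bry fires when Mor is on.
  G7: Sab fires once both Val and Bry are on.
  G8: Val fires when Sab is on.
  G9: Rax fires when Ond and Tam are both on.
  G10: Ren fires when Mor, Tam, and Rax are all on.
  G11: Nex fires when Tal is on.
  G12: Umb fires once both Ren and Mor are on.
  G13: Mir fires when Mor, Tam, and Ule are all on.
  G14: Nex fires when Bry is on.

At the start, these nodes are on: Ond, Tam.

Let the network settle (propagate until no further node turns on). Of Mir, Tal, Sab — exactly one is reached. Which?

Mir

Ond and Tam are on, so Rax fires (G9).
G3: Rax and Ond on → Mor on.
Mor is on, so Bry fires (G6).
G1: Mor and Bry on → Zan on.
G2: Bry and Zan on → Ule on.
G13: Mor, Tam, and Ule on → Mir on.
Sab would need Val and Bry (G7), but Val never turns on. Tal would need Zan and Sab (G5), but Sab never turns on.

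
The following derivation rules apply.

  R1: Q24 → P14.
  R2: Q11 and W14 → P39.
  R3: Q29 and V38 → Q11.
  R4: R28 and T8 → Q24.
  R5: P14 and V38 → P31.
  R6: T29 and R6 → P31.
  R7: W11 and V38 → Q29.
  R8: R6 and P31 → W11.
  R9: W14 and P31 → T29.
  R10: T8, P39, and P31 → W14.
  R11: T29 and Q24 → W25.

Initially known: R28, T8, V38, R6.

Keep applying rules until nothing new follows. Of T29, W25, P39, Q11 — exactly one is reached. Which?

From R28 and T8, R4 gives Q24.
Q24 holds, so P14 follows (R1).
From P14 and V38, R5 gives P31.
From R6 and P31, R8 gives W11.
W11 and V38 hold, so Q29 follows (R7).
Q29 and V38 hold, so Q11 follows (R3).
T29 would need W14 and P31 (R9), but W14 is never established. P39 would need Q11 and W14 (R2), but W14 is never established. W25 would need T29 and Q24 (R11), but T29 is never established.

Q11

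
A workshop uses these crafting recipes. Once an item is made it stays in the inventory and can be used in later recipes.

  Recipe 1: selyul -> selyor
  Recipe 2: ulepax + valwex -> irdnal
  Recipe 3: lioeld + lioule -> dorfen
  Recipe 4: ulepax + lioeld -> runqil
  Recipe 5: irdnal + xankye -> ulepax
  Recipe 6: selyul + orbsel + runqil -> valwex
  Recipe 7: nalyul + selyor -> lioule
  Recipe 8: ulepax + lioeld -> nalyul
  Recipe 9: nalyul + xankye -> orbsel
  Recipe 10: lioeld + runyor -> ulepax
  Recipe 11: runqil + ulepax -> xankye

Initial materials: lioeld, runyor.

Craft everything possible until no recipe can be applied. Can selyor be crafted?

No

selyor would need selyul (Recipe 1), but selyul is never obtained.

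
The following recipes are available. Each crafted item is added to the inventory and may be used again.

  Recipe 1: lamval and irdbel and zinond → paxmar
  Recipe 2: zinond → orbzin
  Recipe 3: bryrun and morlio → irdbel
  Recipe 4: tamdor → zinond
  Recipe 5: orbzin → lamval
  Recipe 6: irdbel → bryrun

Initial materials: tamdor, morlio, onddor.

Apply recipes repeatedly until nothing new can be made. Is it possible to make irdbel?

No

irdbel would need bryrun and morlio (Recipe 3), but bryrun is never obtained.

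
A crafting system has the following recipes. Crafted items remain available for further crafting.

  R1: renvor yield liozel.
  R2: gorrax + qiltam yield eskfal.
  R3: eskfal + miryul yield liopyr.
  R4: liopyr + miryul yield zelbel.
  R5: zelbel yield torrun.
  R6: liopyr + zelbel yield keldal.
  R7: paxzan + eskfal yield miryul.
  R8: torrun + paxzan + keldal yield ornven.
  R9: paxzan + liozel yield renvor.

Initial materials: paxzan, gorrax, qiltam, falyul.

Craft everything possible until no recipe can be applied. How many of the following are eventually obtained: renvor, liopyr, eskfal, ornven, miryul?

4

gorrax + qiltam → eskfal (R2).
paxzan + eskfal → miryul (R7).
Using R3, eskfal and miryul make liopyr.
Using R4, liopyr and miryul make zelbel.
liopyr + zelbel → keldal (R6).
Using R5, zelbel makes torrun.
torrun + paxzan + keldal → ornven (R8).
renvor would need paxzan and liozel (R9), but liozel is never obtained.
liopyr: reached.
eskfal: reached.
ornven: reached.
miryul: reached.
Reached: liopyr, eskfal, ornven, and miryul — 4 of the 5.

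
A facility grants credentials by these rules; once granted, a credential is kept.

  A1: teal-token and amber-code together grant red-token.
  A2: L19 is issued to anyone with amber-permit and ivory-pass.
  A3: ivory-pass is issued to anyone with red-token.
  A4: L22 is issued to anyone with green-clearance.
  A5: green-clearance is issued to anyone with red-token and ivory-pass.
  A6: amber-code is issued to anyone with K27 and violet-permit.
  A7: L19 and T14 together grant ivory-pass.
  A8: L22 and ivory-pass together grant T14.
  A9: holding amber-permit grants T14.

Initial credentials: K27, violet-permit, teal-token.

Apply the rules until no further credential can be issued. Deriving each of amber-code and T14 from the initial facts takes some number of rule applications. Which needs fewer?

amber-code: Holding K27 and violet-permit grants amber-code (A6). [1 rule application]
T14: Holding K27 and violet-permit grants amber-code (A6). Holding teal-token and amber-code grants red-token (A1). Holding red-token grants ivory-pass (A3). Holding red-token and ivory-pass grants green-clearance (A5). Holding green-clearance grants L22 (A4). Holding L22 and ivory-pass grants T14 (A8). [6 rule applications]
amber-code needs fewer.

amber-code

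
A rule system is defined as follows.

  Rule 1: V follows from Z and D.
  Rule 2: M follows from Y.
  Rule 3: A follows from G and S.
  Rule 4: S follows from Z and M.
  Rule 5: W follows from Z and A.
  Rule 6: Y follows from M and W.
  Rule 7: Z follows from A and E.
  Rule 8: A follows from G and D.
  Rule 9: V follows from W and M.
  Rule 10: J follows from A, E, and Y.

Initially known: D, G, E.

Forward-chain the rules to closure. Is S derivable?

S would need Z and M (Rule 4), but M is never established.

No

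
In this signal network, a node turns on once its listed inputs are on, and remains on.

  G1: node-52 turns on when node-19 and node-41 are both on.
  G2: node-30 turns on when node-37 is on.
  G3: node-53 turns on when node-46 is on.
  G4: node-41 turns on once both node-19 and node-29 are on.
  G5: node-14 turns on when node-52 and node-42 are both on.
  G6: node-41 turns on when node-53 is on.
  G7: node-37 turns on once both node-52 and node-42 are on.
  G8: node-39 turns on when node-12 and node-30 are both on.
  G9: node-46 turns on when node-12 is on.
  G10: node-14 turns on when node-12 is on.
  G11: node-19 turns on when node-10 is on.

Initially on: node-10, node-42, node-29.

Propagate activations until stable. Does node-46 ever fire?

node-46 would need node-12 (G9), but node-12 never turns on.

No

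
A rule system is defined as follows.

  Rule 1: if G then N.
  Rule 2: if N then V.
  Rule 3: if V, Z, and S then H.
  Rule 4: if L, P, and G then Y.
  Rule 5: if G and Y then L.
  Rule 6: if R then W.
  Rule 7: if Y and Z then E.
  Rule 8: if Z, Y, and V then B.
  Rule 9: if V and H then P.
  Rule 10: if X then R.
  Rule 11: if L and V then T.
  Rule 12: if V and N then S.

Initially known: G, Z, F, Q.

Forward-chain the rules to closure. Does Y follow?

No

Y would need L, P, and G (Rule 4), but L is never established.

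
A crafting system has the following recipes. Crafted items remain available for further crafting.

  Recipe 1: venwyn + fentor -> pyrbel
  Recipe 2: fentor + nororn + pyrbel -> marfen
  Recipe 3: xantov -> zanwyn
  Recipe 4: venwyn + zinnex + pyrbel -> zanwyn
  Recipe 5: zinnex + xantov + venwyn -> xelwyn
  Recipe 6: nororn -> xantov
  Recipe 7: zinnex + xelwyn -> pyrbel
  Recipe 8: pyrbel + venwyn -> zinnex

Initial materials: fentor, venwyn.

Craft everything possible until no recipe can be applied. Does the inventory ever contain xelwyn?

xelwyn would need zinnex, xantov, and venwyn (Recipe 5), but xantov is never obtained.

No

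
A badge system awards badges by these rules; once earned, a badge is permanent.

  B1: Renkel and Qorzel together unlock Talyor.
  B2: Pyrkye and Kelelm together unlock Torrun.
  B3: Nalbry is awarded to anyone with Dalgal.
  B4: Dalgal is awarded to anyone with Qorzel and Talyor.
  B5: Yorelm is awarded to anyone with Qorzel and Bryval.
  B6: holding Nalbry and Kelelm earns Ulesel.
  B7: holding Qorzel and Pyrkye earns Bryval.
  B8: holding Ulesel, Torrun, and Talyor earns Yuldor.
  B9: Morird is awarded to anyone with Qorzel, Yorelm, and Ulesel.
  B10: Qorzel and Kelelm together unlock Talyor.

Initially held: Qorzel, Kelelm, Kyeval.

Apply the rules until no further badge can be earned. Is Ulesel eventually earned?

With Qorzel and Kelelm, Talyor is earned (B10).
With Qorzel and Talyor, Dalgal is earned (B4).
With Dalgal, Nalbry is earned (B3).
With Nalbry and Kelelm, Ulesel is earned (B6).

Yes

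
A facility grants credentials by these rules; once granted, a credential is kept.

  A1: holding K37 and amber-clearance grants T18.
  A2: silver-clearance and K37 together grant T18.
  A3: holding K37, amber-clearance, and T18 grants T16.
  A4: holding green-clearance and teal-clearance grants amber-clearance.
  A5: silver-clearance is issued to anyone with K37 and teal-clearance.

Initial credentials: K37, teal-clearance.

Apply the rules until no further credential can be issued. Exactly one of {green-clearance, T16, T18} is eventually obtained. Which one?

Holding K37 and teal-clearance grants silver-clearance (A5).
Holding silver-clearance and K37 grants T18 (A2).
T16 would need K37, amber-clearance, and T18 (A3), but amber-clearance is never granted. No rule produces green-clearance, and it is not given.

T18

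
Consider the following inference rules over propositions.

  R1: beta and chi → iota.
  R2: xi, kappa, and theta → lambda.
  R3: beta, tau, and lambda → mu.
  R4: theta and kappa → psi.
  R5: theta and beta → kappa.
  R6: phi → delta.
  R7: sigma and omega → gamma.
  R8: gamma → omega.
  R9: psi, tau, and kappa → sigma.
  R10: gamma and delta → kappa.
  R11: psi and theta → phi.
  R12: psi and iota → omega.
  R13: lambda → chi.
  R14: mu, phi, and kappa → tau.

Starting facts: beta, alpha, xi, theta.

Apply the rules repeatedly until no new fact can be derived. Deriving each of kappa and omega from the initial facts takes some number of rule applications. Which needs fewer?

kappa

kappa: theta and beta hold, so kappa follows (R5). [1 rule application]
omega: theta and beta hold, so kappa follows (R5). From xi, kappa, and theta, R2 gives lambda. From theta and kappa, R4 gives psi. lambda holds, so chi follows (R13). beta and chi hold, so iota follows (R1). psi and iota hold, so omega follows (R12). [6 rule applications]
kappa needs fewer.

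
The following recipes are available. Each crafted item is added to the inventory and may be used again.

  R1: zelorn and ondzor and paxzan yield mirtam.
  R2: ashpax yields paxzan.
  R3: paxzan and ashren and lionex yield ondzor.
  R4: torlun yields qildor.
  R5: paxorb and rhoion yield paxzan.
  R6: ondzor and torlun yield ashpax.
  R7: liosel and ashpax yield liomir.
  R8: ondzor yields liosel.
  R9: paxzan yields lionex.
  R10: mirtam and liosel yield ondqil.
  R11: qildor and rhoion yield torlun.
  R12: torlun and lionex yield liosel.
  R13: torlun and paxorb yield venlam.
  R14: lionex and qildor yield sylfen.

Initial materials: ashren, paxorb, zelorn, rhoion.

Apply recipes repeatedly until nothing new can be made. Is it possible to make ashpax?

ashpax would need ondzor and torlun (R6), but torlun is never obtained.

No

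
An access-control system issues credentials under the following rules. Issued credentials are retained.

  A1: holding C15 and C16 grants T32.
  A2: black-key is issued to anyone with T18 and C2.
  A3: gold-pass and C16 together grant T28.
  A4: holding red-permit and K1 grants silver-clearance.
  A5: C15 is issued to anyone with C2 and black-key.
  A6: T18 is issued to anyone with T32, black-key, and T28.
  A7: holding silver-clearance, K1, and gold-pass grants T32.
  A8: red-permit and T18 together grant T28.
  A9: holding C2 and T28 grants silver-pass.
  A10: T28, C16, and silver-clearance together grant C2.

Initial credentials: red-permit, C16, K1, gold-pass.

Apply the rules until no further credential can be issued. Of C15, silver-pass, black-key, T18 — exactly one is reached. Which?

Holding red-permit and K1 grants silver-clearance (A4).
Holding gold-pass and C16 grants T28 (A3).
Holding T28, C16, and silver-clearance grants C2 (A10).
Holding C2 and T28 grants silver-pass (A9).
T18 would need T32, black-key, and T28 (A6), but black-key is never granted. black-key would need T18 and C2 (A2), but T18 is never granted. C15 would need C2 and black-key (A5), but black-key is never granted.

silver-pass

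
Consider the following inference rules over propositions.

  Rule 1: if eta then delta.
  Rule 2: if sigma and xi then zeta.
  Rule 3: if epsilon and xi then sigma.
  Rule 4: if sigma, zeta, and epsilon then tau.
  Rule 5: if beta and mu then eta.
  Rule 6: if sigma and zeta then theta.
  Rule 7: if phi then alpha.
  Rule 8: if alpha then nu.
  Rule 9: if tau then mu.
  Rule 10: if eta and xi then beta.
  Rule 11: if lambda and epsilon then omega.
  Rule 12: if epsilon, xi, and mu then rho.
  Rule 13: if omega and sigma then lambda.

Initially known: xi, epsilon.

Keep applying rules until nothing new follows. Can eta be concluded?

eta would need beta and mu (Rule 5), but beta is never established.

No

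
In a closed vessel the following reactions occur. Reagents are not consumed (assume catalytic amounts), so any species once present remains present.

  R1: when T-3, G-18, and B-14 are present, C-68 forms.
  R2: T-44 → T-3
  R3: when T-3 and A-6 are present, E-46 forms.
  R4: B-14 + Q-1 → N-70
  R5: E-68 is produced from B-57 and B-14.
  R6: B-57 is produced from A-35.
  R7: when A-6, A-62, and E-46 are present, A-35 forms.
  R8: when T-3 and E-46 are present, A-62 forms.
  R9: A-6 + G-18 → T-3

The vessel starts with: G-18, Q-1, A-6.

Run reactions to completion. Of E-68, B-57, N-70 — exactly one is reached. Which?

B-57

A-6 and G-18 present → T-3 forms (R9).
T-3 and A-6 present → E-46 forms (R3).
T-3 and E-46 present → A-62 forms (R8).
A-6, A-62, and E-46 present → A-35 forms (R7).
A-35 present → B-57 forms (R6).
E-68 would need B-57 and B-14 (R5), but B-14 never forms. N-70 would need B-14 and Q-1 (R4), but B-14 never forms.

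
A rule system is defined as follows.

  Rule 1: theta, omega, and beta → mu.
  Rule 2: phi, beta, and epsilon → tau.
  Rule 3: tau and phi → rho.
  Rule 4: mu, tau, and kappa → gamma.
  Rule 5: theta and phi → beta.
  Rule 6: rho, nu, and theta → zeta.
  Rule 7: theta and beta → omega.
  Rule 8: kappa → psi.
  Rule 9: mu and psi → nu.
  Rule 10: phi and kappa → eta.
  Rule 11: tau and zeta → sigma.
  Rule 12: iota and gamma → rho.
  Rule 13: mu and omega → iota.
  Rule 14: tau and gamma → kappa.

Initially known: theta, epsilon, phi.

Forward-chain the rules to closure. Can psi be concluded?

No

psi would need kappa (Rule 8), but kappa is never established.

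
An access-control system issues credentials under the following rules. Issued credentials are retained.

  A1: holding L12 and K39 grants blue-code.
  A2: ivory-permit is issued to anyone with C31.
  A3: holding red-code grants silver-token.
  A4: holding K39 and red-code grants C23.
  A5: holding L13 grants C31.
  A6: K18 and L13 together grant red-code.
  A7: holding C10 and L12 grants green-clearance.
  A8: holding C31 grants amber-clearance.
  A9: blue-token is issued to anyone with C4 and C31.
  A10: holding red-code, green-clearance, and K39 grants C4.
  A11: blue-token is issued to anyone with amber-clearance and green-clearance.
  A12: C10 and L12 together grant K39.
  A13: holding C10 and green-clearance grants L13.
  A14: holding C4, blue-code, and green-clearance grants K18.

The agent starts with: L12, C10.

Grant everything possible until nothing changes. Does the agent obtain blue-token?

Yes

Holding C10 and L12 grants green-clearance (A7).
Holding C10 and green-clearance grants L13 (A13).
Holding L13 grants C31 (A5).
Holding C31 grants amber-clearance (A8).
Holding amber-clearance and green-clearance grants blue-token (A11).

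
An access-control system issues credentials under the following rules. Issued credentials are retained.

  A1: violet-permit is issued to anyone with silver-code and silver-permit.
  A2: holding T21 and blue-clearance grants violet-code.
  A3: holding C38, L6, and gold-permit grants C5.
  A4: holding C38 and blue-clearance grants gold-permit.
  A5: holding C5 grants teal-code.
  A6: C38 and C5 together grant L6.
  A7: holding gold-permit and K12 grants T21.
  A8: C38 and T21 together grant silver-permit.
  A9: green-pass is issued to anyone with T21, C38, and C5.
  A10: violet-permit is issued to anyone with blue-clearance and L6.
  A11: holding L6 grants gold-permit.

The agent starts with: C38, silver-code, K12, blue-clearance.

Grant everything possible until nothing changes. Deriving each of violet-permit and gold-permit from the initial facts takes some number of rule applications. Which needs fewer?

gold-permit

gold-permit: Holding C38 and blue-clearance grants gold-permit (A4). [1 rule application]
violet-permit: Holding C38 and blue-clearance grants gold-permit (A4). Holding gold-permit and K12 grants T21 (A7). Holding C38 and T21 grants silver-permit (A8). Holding silver-code and silver-permit grants violet-permit (A1). [4 rule applications]
gold-permit needs fewer.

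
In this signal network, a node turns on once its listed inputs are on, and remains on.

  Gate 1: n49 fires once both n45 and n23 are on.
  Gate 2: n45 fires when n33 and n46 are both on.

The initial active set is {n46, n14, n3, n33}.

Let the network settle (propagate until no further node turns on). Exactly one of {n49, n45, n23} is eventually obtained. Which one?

Gate 2: n33 and n46 on → n45 on.
No rule produces n23, and it is not given. n49 would need n45 and n23 (Gate 1), but n23 never turns on.

n45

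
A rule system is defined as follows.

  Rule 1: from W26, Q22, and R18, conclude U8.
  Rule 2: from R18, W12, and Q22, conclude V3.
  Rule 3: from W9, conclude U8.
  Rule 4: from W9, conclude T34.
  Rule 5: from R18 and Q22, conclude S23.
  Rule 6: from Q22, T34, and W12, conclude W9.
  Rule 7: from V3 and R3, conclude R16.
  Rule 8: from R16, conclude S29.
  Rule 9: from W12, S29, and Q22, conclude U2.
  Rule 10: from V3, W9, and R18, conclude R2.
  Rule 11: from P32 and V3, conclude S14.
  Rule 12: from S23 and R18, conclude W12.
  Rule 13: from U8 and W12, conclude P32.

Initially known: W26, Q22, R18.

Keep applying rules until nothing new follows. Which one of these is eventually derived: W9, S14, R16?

S14

W26, Q22, and R18 hold, so U8 follows (Rule 1).
From R18 and Q22, Rule 5 gives S23.
S23 and R18 hold, so W12 follows (Rule 12).
From U8 and W12, Rule 13 gives P32.
R18, W12, and Q22 hold, so V3 follows (Rule 2).
P32 and V3 hold, so S14 follows (Rule 11).
R16 would need V3 and R3 (Rule 7), but R3 is never established. W9 would need Q22, T34, and W12 (Rule 6), but T34 is never established.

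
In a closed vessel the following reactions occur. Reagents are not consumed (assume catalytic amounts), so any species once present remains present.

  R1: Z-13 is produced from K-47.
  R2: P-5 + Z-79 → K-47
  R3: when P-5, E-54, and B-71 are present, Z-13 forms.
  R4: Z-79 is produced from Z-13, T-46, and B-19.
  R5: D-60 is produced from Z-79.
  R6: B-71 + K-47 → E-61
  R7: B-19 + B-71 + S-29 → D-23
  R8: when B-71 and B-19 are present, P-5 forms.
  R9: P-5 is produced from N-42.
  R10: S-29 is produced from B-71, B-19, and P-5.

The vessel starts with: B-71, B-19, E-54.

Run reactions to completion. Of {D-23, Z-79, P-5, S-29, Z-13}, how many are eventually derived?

B-71 and B-19 present → P-5 forms (R8).
P-5, E-54, and B-71 present → Z-13 forms (R3).
B-71, B-19, and P-5 present → S-29 forms (R10).
B-19, B-71, and S-29 present → D-23 forms (R7).
D-23: reached.
Z-79 would need Z-13, T-46, and B-19 (R4), but T-46 never forms.
P-5: reached.
S-29: reached.
Z-13: reached.
Reached: D-23, P-5, S-29, and Z-13 — 4 of the 5.

4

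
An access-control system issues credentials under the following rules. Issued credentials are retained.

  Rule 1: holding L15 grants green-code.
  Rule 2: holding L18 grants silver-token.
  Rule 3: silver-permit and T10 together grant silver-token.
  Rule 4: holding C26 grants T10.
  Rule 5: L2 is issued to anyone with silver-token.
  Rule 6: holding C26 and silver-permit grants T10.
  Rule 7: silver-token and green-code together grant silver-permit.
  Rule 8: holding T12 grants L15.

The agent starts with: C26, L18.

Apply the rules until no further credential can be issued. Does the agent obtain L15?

L15 would need T12 (Rule 8), but T12 is never granted.

No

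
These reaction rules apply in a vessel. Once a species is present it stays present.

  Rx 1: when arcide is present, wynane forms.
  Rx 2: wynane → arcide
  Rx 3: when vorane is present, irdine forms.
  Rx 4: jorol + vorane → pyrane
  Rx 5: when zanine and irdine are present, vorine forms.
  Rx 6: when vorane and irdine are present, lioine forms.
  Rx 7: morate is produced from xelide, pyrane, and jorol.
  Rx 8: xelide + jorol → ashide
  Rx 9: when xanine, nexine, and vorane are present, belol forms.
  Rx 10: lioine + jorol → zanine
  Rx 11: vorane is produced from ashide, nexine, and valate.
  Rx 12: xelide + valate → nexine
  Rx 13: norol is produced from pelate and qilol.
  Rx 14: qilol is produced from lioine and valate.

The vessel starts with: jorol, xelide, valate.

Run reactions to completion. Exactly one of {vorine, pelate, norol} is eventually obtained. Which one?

vorine

xelide and jorol present → ashide forms (Rx 8).
xelide and valate present → nexine forms (Rx 12).
ashide, nexine, and valate present → vorane forms (Rx 11).
vorane present → irdine forms (Rx 3).
vorane and irdine present → lioine forms (Rx 6).
lioine and jorol present → zanine forms (Rx 10).
zanine and irdine present → vorine forms (Rx 5).
No rule produces pelate, and it is not given. norol would need pelate and qilol (Rx 13), but pelate never forms.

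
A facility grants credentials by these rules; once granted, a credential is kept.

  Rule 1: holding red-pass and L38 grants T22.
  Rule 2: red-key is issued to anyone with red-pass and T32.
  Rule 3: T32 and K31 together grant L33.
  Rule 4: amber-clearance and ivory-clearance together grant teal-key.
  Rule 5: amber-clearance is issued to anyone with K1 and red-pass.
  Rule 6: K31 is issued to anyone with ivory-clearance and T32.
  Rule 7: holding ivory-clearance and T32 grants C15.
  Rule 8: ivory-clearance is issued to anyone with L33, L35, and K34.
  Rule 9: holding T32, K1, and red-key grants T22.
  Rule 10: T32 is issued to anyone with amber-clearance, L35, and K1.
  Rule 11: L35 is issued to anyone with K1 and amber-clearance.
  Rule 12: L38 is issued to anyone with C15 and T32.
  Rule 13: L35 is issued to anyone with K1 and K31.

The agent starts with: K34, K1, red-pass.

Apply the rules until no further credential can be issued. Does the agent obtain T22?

Holding K1 and red-pass grants amber-clearance (Rule 5).
Holding K1 and amber-clearance grants L35 (Rule 11).
Holding amber-clearance, L35, and K1 grants T32 (Rule 10).
Holding red-pass and T32 grants red-key (Rule 2).
Holding T32, K1, and red-key grants T22 (Rule 9).

Yes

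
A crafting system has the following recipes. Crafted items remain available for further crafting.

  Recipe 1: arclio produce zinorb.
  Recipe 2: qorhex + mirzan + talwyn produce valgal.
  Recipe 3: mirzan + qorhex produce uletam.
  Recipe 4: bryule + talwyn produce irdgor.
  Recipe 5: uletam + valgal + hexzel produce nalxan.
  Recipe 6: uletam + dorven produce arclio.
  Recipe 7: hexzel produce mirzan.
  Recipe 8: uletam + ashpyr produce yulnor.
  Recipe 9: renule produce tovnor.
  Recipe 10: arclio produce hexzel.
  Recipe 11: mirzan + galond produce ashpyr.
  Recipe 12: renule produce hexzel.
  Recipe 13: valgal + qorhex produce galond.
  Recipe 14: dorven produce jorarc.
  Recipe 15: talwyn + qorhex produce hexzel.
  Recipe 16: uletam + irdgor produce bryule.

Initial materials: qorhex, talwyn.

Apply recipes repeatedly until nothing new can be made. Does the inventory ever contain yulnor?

Yes

Using Recipe 15, talwyn and qorhex make hexzel.
Using Recipe 7, hexzel makes mirzan.
qorhex + mirzan + talwyn → valgal (Recipe 2).
Using Recipe 3, mirzan and qorhex make uletam.
valgal + qorhex → galond (Recipe 13).
mirzan + galond → ashpyr (Recipe 11).
Using Recipe 8, uletam and ashpyr make yulnor.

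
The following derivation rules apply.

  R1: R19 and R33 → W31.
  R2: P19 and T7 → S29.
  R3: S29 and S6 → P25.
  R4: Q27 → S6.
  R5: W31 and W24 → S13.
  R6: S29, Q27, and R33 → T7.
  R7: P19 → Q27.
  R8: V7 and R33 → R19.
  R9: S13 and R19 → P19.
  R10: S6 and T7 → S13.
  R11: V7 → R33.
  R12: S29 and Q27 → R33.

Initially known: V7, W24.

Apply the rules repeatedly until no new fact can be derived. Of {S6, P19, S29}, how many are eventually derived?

From V7, R11 gives R33.
From V7 and R33, R8 gives R19.
R19 and R33 hold, so W31 follows (R1).
From W31 and W24, R5 gives S13.
From S13 and R19, R9 gives P19.
From P19, R7 gives Q27.
Q27 holds, so S6 follows (R4).
S6: reached.
P19: reached.
S29 would need P19 and T7 (R2), but T7 is never established.
Reached: S6 and P19 — 2 of the 3.

2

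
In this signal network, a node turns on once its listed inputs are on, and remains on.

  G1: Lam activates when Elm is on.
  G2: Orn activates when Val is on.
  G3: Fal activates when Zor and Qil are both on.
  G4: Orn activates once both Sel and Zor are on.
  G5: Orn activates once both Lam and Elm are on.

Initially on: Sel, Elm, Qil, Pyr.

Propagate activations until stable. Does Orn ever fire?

G1: Elm on → Lam on.
G5: Lam and Elm on → Orn on.

Yes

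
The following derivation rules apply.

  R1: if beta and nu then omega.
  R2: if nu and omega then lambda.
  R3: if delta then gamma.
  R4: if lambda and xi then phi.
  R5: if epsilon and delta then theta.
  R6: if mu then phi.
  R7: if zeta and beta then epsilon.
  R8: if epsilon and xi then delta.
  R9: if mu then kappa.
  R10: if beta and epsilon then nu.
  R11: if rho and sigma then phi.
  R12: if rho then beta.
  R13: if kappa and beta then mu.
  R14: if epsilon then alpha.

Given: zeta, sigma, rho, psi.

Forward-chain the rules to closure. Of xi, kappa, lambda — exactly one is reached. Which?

From rho, R12 gives beta.
From zeta and beta, R7 gives epsilon.
beta and epsilon hold, so nu follows (R10).
From beta and nu, R1 gives omega.
From nu and omega, R2 gives lambda.
kappa would need mu (R9), but mu is never established. No rule produces xi, and it is not given.

lambda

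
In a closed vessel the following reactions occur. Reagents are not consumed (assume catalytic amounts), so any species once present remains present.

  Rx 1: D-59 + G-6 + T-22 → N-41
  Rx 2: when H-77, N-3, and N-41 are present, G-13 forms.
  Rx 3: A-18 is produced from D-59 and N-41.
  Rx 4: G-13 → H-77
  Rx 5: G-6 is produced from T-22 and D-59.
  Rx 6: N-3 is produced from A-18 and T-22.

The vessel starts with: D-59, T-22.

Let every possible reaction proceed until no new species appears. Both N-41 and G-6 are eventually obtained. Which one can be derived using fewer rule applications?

G-6

G-6: T-22 and D-59 present → G-6 forms (Rx 5). [1 rule application]
N-41: T-22 and D-59 present → G-6 forms (Rx 5). D-59, G-6, and T-22 present → N-41 forms (Rx 1). [2 rule applications]
G-6 needs fewer.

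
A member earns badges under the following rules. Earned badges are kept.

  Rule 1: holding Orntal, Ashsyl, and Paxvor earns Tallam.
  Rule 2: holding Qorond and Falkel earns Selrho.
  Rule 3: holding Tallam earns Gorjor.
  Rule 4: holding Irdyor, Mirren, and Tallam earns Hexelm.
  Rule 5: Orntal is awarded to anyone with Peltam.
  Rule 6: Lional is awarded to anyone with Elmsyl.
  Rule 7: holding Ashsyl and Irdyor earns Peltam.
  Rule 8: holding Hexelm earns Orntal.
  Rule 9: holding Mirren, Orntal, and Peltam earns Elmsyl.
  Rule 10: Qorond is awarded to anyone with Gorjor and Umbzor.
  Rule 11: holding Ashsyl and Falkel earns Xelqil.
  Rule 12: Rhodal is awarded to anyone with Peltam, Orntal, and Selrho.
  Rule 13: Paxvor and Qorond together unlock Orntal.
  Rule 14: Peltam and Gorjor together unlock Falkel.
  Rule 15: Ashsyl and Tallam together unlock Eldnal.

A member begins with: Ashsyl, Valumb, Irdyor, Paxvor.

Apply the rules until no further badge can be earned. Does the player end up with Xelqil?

Yes

With Ashsyl and Irdyor, Peltam is earned (Rule 7).
With Peltam, Orntal is earned (Rule 5).
With Orntal, Ashsyl, and Paxvor, Tallam is earned (Rule 1).
With Tallam, Gorjor is earned (Rule 3).
With Peltam and Gorjor, Falkel is earned (Rule 14).
With Ashsyl and Falkel, Xelqil is earned (Rule 11).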